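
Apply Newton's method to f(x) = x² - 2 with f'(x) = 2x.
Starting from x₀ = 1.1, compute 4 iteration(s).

f(x) = x² - 2
f'(x) = 2x
x₀ = 1.1

Newton-Raphson formula: x_{n+1} = x_n - f(x_n)/f'(x_n)

Iteration 1:
  f(1.100000) = -0.790000
  f'(1.100000) = 2.200000
  x_1 = 1.100000 - (-0.790000)/2.200000 = 1.459091
Iteration 2:
  f(1.459091) = 0.128946
  f'(1.459091) = 2.918182
  x_2 = 1.459091 - 0.128946/2.918182 = 1.414904
Iteration 3:
  f(1.414904) = 0.001953
  f'(1.414904) = 2.829807
  x_3 = 1.414904 - 0.001953/2.829807 = 1.414214
Iteration 4:
  f(1.414214) = 0.000000
  f'(1.414214) = 2.828427
  x_4 = 1.414214 - 0.000000/2.828427 = 1.414214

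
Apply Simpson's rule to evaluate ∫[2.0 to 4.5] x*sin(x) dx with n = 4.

f(x) = x*sin(x)
a = 2.0, b = 4.5, n = 4
h = (b - a)/n = 0.625000

Simpson's rule: (h/3)[f(x₀) + 4f(x₁) + 2f(x₂) + ... + f(xₙ)]

x_0 = 2.0000, f(x_0) = 1.818595, coefficient = 1
x_1 = 2.6250, f(x_1) = 1.296541, coefficient = 4
x_2 = 3.2500, f(x_2) = -0.351634, coefficient = 2
x_3 = 3.8750, f(x_3) = -2.593944, coefficient = 4
x_4 = 4.5000, f(x_4) = -4.398886, coefficient = 1

I ≈ (0.625000/3) × -8.473171 = -1.765244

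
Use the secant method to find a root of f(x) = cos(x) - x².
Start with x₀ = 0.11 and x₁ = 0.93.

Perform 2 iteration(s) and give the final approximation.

f(x) = cos(x) - x²
x₀ = 0.11, x₁ = 0.93

Secant formula: x_{n+1} = x_n - f(x_n)(x_n - x_{n-1})/(f(x_n) - f(x_{n-1}))

Iteration 1:
  f(0.110000) = 0.981856
  f(0.930000) = -0.267066
  x_2 = 0.930000 - (-0.267066)×(0.930000 - 0.110000)/(-0.267066 - 0.981856)
       = 0.754653
Iteration 2:
  f(0.930000) = -0.267066
  f(0.754653) = 0.159007
  x_3 = 0.754653 - 0.159007×(0.754653 - 0.930000)/(0.159007 - (-0.267066))
       = 0.820091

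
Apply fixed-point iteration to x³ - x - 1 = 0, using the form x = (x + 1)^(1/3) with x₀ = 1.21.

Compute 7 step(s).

Equation: x³ - x - 1 = 0
Fixed-point form: x = (x + 1)^(1/3)
x₀ = 1.21

x_1 = g(1.210000) = 1.302559
x_2 = g(1.302559) = 1.320496
x_3 = g(1.320496) = 1.323915
x_4 = g(1.323915) = 1.324566
x_5 = g(1.324566) = 1.324689
x_6 = g(1.324689) = 1.324712
x_7 = g(1.324712) = 1.324717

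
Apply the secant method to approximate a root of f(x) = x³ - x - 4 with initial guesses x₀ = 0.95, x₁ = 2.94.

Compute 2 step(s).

f(x) = x³ - x - 4
x₀ = 0.95, x₁ = 2.94

Secant formula: x_{n+1} = x_n - f(x_n)(x_n - x_{n-1})/(f(x_n) - f(x_{n-1}))

Iteration 1:
  f(0.950000) = -4.092625
  f(2.940000) = 18.472184
  x_2 = 2.940000 - 18.472184×(2.940000 - 0.950000)/(18.472184 - (-4.092625))
       = 1.310930
Iteration 2:
  f(2.940000) = 18.472184
  f(1.310930) = -3.058046
  x_3 = 1.310930 - (-3.058046)×(1.310930 - 2.940000)/(-3.058046 - 18.472184)
       = 1.542315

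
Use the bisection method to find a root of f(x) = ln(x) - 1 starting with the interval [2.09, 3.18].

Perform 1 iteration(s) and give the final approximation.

f(x) = ln(x) - 1
Initial interval: [2.09, 3.18]

Iteration 1:
  c_1 = (2.090000 + 3.180000)/2 = 2.635000
  f(c_1) = f(2.635000) = -0.031117
  f(a) × f(c) ≥ 0, new interval: [2.635000, 3.180000]

After 1 iteration(s), the approximation is c_1 = 2.635000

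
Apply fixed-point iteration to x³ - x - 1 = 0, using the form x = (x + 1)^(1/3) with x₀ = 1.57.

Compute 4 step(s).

Equation: x³ - x - 1 = 0
Fixed-point form: x = (x + 1)^(1/3)
x₀ = 1.57

x_1 = g(1.570000) = 1.369760
x_2 = g(1.369760) = 1.333219
x_3 = g(1.333219) = 1.326331
x_4 = g(1.326331) = 1.325024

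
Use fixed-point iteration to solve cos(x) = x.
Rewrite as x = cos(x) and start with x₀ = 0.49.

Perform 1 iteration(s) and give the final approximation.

Equation: cos(x) = x
Fixed-point form: x = cos(x)
x₀ = 0.49

x_1 = g(0.490000) = 0.882333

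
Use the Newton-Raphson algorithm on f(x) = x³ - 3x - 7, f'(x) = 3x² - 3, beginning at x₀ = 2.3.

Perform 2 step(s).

f(x) = x³ - 3x - 7
f'(x) = 3x² - 3
x₀ = 2.3

Newton-Raphson formula: x_{n+1} = x_n - f(x_n)/f'(x_n)

Iteration 1:
  f(2.300000) = -1.733000
  f'(2.300000) = 12.870000
  x_1 = 2.300000 - (-1.733000)/12.870000 = 2.434654
Iteration 2:
  f(2.434654) = 0.127551
  f'(2.434654) = 14.782624
  x_2 = 2.434654 - 0.127551/14.782624 = 2.426026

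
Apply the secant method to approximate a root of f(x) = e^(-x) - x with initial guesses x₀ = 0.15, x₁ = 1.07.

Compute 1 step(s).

f(x) = e^(-x) - x
x₀ = 0.15, x₁ = 1.07

Secant formula: x_{n+1} = x_n - f(x_n)(x_n - x_{n-1})/(f(x_n) - f(x_{n-1}))

Iteration 1:
  f(0.150000) = 0.710708
  f(1.070000) = -0.726991
  x_2 = 1.070000 - (-0.726991)×(1.070000 - 0.150000)/(-0.726991 - 0.710708)
       = 0.604790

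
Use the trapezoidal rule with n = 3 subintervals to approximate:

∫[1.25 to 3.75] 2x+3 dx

f(x) = 2x+3
a = 1.25, b = 3.75, n = 3
h = (b - a)/n = 0.833333

Trapezoidal rule: (h/2)[f(x₀) + 2f(x₁) + 2f(x₂) + ... + f(xₙ)]

x_0 = 1.2500, f(x_0) = 5.500000, coefficient = 1
x_1 = 2.0833, f(x_1) = 7.166667, coefficient = 2
x_2 = 2.9167, f(x_2) = 8.833333, coefficient = 2
x_3 = 3.7500, f(x_3) = 10.500000, coefficient = 1

I ≈ (0.833333/2) × 48.000000 = 20.000000
Exact value: 20.000000
Error: 0.000000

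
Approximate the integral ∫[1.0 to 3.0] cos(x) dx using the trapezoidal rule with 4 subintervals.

f(x) = cos(x)
a = 1.0, b = 3.0, n = 4
h = (b - a)/n = 0.500000

Trapezoidal rule: (h/2)[f(x₀) + 2f(x₁) + 2f(x₂) + ... + f(xₙ)]

x_0 = 1.0000, f(x_0) = 0.540302, coefficient = 1
x_1 = 1.5000, f(x_1) = 0.070737, coefficient = 2
x_2 = 2.0000, f(x_2) = -0.416147, coefficient = 2
x_3 = 2.5000, f(x_3) = -0.801144, coefficient = 2
x_4 = 3.0000, f(x_4) = -0.989992, coefficient = 1

I ≈ (0.500000/2) × -2.742797 = -0.685699
Exact value: -0.700351
Error: 0.014652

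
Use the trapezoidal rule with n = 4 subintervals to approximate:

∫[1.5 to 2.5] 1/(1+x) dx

f(x) = 1/(1+x)
a = 1.5, b = 2.5, n = 4
h = (b - a)/n = 0.250000

Trapezoidal rule: (h/2)[f(x₀) + 2f(x₁) + 2f(x₂) + ... + f(xₙ)]

x_0 = 1.5000, f(x_0) = 0.400000, coefficient = 1
x_1 = 1.7500, f(x_1) = 0.363636, coefficient = 2
x_2 = 2.0000, f(x_2) = 0.333333, coefficient = 2
x_3 = 2.2500, f(x_3) = 0.307692, coefficient = 2
x_4 = 2.5000, f(x_4) = 0.285714, coefficient = 1

I ≈ (0.250000/2) × 2.695038 = 0.336880
Exact value: 0.336472
Error: 0.000408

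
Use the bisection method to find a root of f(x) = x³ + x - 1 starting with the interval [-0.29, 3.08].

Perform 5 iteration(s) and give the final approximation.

f(x) = x³ + x - 1
Initial interval: [-0.29, 3.08]

Iteration 1:
  c_1 = (-0.290000 + 3.080000)/2 = 1.395000
  f(c_1) = f(1.395000) = 3.109705
  f(a) × f(c) < 0, new interval: [-0.290000, 1.395000]
Iteration 2:
  c_2 = (-0.290000 + 1.395000)/2 = 0.552500
  f(c_2) = f(0.552500) = -0.278846
  f(a) × f(c) ≥ 0, new interval: [0.552500, 1.395000]
Iteration 3:
  c_3 = (0.552500 + 1.395000)/2 = 0.973750
  f(c_3) = f(0.973750) = 0.897049
  f(a) × f(c) < 0, new interval: [0.552500, 0.973750]
Iteration 4:
  c_4 = (0.552500 + 0.973750)/2 = 0.763125
  f(c_4) = f(0.763125) = 0.207538
  f(a) × f(c) < 0, new interval: [0.552500, 0.763125]
Iteration 5:
  c_5 = (0.552500 + 0.763125)/2 = 0.657813
  f(c_5) = f(0.657813) = -0.057541
  f(a) × f(c) ≥ 0, new interval: [0.657813, 0.763125]

After 5 iteration(s), the approximation is c_5 = 0.657813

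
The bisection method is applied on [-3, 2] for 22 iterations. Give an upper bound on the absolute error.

Bisection error bound: |error| ≤ (b-a)/2^n
|error| ≤ (2 - (-3))/2^22 = 5/2^22
|error| ≤ 0.0000011921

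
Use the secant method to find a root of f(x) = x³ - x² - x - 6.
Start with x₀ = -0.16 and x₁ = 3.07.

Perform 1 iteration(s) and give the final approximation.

f(x) = x³ - x² - x - 6
x₀ = -0.16, x₁ = 3.07

Secant formula: x_{n+1} = x_n - f(x_n)(x_n - x_{n-1})/(f(x_n) - f(x_{n-1}))

Iteration 1:
  f(-0.160000) = -5.869696
  f(3.070000) = 10.439543
  x_2 = 3.070000 - 10.439543×(3.070000 - (-0.160000))/(10.439543 - (-5.869696))
       = 1.002477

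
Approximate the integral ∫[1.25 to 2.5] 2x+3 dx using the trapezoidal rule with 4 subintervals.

f(x) = 2x+3
a = 1.25, b = 2.5, n = 4
h = (b - a)/n = 0.312500

Trapezoidal rule: (h/2)[f(x₀) + 2f(x₁) + 2f(x₂) + ... + f(xₙ)]

x_0 = 1.2500, f(x_0) = 5.500000, coefficient = 1
x_1 = 1.5625, f(x_1) = 6.125000, coefficient = 2
x_2 = 1.8750, f(x_2) = 6.750000, coefficient = 2
x_3 = 2.1875, f(x_3) = 7.375000, coefficient = 2
x_4 = 2.5000, f(x_4) = 8.000000, coefficient = 1

I ≈ (0.312500/2) × 54.000000 = 8.437500
Exact value: 8.437500
Error: 0.000000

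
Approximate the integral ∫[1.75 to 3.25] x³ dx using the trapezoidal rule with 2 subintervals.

f(x) = x³
a = 1.75, b = 3.25, n = 2
h = (b - a)/n = 0.750000

Trapezoidal rule: (h/2)[f(x₀) + 2f(x₁) + 2f(x₂) + ... + f(xₙ)]

x_0 = 1.7500, f(x_0) = 5.359375, coefficient = 1
x_1 = 2.5000, f(x_1) = 15.625000, coefficient = 2
x_2 = 3.2500, f(x_2) = 34.328125, coefficient = 1

I ≈ (0.750000/2) × 70.937500 = 26.601562
Exact value: 25.546875
Error: 1.054688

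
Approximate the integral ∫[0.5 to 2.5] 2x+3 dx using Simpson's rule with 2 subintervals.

f(x) = 2x+3
a = 0.5, b = 2.5, n = 2
h = (b - a)/n = 1.000000

Simpson's rule: (h/3)[f(x₀) + 4f(x₁) + 2f(x₂) + ... + f(xₙ)]

x_0 = 0.5000, f(x_0) = 4.000000, coefficient = 1
x_1 = 1.5000, f(x_1) = 6.000000, coefficient = 4
x_2 = 2.5000, f(x_2) = 8.000000, coefficient = 1

I ≈ (1.000000/3) × 36.000000 = 12.000000
Exact value: 12.000000
Error: 0.000000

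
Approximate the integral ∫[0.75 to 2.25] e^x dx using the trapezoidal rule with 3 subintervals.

f(x) = e^x
a = 0.75, b = 2.25, n = 3
h = (b - a)/n = 0.500000

Trapezoidal rule: (h/2)[f(x₀) + 2f(x₁) + 2f(x₂) + ... + f(xₙ)]

x_0 = 0.7500, f(x_0) = 2.117000, coefficient = 1
x_1 = 1.2500, f(x_1) = 3.490343, coefficient = 2
x_2 = 1.7500, f(x_2) = 5.754603, coefficient = 2
x_3 = 2.2500, f(x_3) = 9.487736, coefficient = 1

I ≈ (0.500000/2) × 30.094627 = 7.523657
Exact value: 7.370736
Error: 0.152921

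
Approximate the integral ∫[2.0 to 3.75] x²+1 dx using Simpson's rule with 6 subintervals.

f(x) = x²+1
a = 2.0, b = 3.75, n = 6
h = (b - a)/n = 0.291667

Simpson's rule: (h/3)[f(x₀) + 4f(x₁) + 2f(x₂) + ... + f(xₙ)]

x_0 = 2.0000, f(x_0) = 5.000000, coefficient = 1
x_1 = 2.2917, f(x_1) = 6.251736, coefficient = 4
x_2 = 2.5833, f(x_2) = 7.673611, coefficient = 2
x_3 = 2.8750, f(x_3) = 9.265625, coefficient = 4
x_4 = 3.1667, f(x_4) = 11.027778, coefficient = 2
x_5 = 3.4583, f(x_5) = 12.960069, coefficient = 4
x_6 = 3.7500, f(x_6) = 15.062500, coefficient = 1

I ≈ (0.291667/3) × 171.375000 = 16.661458
Exact value: 16.661458
Error: 0.000000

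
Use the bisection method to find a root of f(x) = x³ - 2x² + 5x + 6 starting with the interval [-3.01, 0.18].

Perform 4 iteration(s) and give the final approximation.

f(x) = x³ - 2x² + 5x + 6
Initial interval: [-3.01, 0.18]

Iteration 1:
  c_1 = (-3.010000 + 0.180000)/2 = -1.415000
  f(c_1) = f(-1.415000) = -7.912598
  f(a) × f(c) ≥ 0, new interval: [-1.415000, 0.180000]
Iteration 2:
  c_2 = (-1.415000 + 0.180000)/2 = -0.617500
  f(c_2) = f(-0.617500) = 1.914431
  f(a) × f(c) < 0, new interval: [-1.415000, -0.617500]
Iteration 3:
  c_3 = (-1.415000 + (-0.617500))/2 = -1.016250
  f(c_3) = f(-1.016250) = -2.196325
  f(a) × f(c) ≥ 0, new interval: [-1.016250, -0.617500]
Iteration 4:
  c_4 = (-1.016250 + (-0.617500))/2 = -0.816875
  f(c_4) = f(-0.816875) = 0.035967
  f(a) × f(c) < 0, new interval: [-1.016250, -0.816875]

After 4 iteration(s), the approximation is c_4 = -0.816875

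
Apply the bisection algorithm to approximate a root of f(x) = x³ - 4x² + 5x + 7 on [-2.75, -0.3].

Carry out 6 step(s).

f(x) = x³ - 4x² + 5x + 7
Initial interval: [-2.75, -0.3]

Iteration 1:
  c_1 = (-2.750000 + (-0.300000))/2 = -1.525000
  f(c_1) = f(-1.525000) = -13.474078
  f(a) × f(c) ≥ 0, new interval: [-1.525000, -0.300000]
Iteration 2:
  c_2 = (-1.525000 + (-0.300000))/2 = -0.912500
  f(c_2) = f(-0.912500) = -1.652924
  f(a) × f(c) ≥ 0, new interval: [-0.912500, -0.300000]
Iteration 3:
  c_3 = (-0.912500 + (-0.300000))/2 = -0.606250
  f(c_3) = f(-0.606250) = 2.275773
  f(a) × f(c) < 0, new interval: [-0.912500, -0.606250]
Iteration 4:
  c_4 = (-0.912500 + (-0.606250))/2 = -0.759375
  f(c_4) = f(-0.759375) = 0.458630
  f(a) × f(c) < 0, new interval: [-0.912500, -0.759375]
Iteration 5:
  c_5 = (-0.912500 + (-0.759375))/2 = -0.835938
  f(c_5) = f(-0.835938) = -0.559000
  f(a) × f(c) ≥ 0, new interval: [-0.835938, -0.759375]
Iteration 6:
  c_6 = (-0.835938 + (-0.759375))/2 = -0.797656
  f(c_6) = f(-0.797656) = -0.040816
  f(a) × f(c) ≥ 0, new interval: [-0.797656, -0.759375]

After 6 iteration(s), the approximation is c_6 = -0.797656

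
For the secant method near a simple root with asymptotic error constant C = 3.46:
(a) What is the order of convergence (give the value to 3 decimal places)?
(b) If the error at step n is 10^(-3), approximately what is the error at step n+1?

(a) Secant method has superlinear convergence with order φ = (1+√5)/2 ≈ 1.618.
    This means |e_{n+1}| ≈ C|e_n|^1.618.

(b) With |e_n| = 10^(-3) and C = 3.46:
    |e_{n+1}| ≈ 3.46 × (10^(-3))^1.618 = 3.46 × 10^(-4.85)

(a) ≈ 1.618 (golden ratio); (b) |e_{n+1}| ≈ 4.841e-05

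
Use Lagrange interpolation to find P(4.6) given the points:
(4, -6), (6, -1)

Lagrange interpolation formula:
P(x) = Σ yᵢ × Lᵢ(x)
where Lᵢ(x) = Π_{j≠i} (x - xⱼ)/(xᵢ - xⱼ)

L_0(4.6) = (4.6 - 6)/(4 - 6) = 0.700000
L_1(4.6) = (4.6 - 4)/(6 - 4) = 0.300000

P(4.6) = (-6)×L_0(4.6) + (-1)×L_1(4.6)
P(4.6) = -4.500000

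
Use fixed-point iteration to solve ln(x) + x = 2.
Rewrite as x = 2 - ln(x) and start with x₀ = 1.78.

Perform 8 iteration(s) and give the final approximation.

Equation: ln(x) + x = 2
Fixed-point form: x = 2 - ln(x)
x₀ = 1.78

x_1 = g(1.780000) = 1.423387
x_2 = g(1.423387) = 1.646961
x_3 = g(1.646961) = 1.501068
x_4 = g(1.501068) = 1.593823
x_5 = g(1.593823) = 1.533864
x_6 = g(1.533864) = 1.572210
x_7 = g(1.572210) = 1.547518
x_8 = g(1.547518) = 1.563348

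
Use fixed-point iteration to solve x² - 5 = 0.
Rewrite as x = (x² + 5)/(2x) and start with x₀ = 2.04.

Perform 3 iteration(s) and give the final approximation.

Equation: x² - 5 = 0
Fixed-point form: x = (x² + 5)/(2x)
x₀ = 2.04

x_1 = g(2.040000) = 2.245490
x_2 = g(2.245490) = 2.236088
x_3 = g(2.236088) = 2.236068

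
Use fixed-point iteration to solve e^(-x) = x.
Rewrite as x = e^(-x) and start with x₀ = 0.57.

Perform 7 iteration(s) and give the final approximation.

Equation: e^(-x) = x
Fixed-point form: x = e^(-x)
x₀ = 0.57

x_1 = g(0.570000) = 0.565525
x_2 = g(0.565525) = 0.568062
x_3 = g(0.568062) = 0.566623
x_4 = g(0.566623) = 0.567439
x_5 = g(0.567439) = 0.566976
x_6 = g(0.566976) = 0.567238
x_7 = g(0.567238) = 0.567089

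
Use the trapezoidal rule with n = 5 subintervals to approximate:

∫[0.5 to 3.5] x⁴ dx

f(x) = x⁴
a = 0.5, b = 3.5, n = 5
h = (b - a)/n = 0.600000

Trapezoidal rule: (h/2)[f(x₀) + 2f(x₁) + 2f(x₂) + ... + f(xₙ)]

x_0 = 0.5000, f(x_0) = 0.062500, coefficient = 1
x_1 = 1.1000, f(x_1) = 1.464100, coefficient = 2
x_2 = 1.7000, f(x_2) = 8.352100, coefficient = 2
x_3 = 2.3000, f(x_3) = 27.984100, coefficient = 2
x_4 = 2.9000, f(x_4) = 70.728100, coefficient = 2
x_5 = 3.5000, f(x_5) = 150.062500, coefficient = 1

I ≈ (0.600000/2) × 367.181800 = 110.154540
Exact value: 105.037500
Error: 5.117040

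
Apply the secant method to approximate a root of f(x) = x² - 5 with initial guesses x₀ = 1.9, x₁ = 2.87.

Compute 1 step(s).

f(x) = x² - 5
x₀ = 1.9, x₁ = 2.87

Secant formula: x_{n+1} = x_n - f(x_n)(x_n - x_{n-1})/(f(x_n) - f(x_{n-1}))

Iteration 1:
  f(1.900000) = -1.390000
  f(2.870000) = 3.236900
  x_2 = 2.870000 - 3.236900×(2.870000 - 1.900000)/(3.236900 - (-1.390000))
       = 2.191405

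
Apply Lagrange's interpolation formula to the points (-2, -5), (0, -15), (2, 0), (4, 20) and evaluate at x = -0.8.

Lagrange interpolation formula:
P(x) = Σ yᵢ × Lᵢ(x)
where Lᵢ(x) = Π_{j≠i} (x - xⱼ)/(xᵢ - xⱼ)

L_0(-0.8) = (-0.8 - 0)/(-2 - 0) × (-0.8 - 2)/(-2 - 2) × (-0.8 - 4)/(-2 - 4) = 0.224000
L_1(-0.8) = (-0.8 - (-2))/(0 - (-2)) × (-0.8 - 2)/(0 - 2) × (-0.8 - 4)/(0 - 4) = 1.008000
L_2(-0.8) = (-0.8 - (-2))/(2 - (-2)) × (-0.8 - 0)/(2 - 0) × (-0.8 - 4)/(2 - 4) = -0.288000
L_3(-0.8) = (-0.8 - (-2))/(4 - (-2)) × (-0.8 - 0)/(4 - 0) × (-0.8 - 2)/(4 - 2) = 0.056000

P(-0.8) = (-5)×L_0(-0.8) + (-15)×L_1(-0.8) + 0×L_2(-0.8) + 20×L_3(-0.8)
P(-0.8) = -15.120000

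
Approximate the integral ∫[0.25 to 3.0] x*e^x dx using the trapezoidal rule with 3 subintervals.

f(x) = x*e^x
a = 0.25, b = 3.0, n = 3
h = (b - a)/n = 0.916667

Trapezoidal rule: (h/2)[f(x₀) + 2f(x₁) + 2f(x₂) + ... + f(xₙ)]

x_0 = 0.2500, f(x_0) = 0.321006, coefficient = 1
x_1 = 1.1667, f(x_1) = 3.746482, coefficient = 2
x_2 = 2.0833, f(x_2) = 16.731656, coefficient = 2
x_3 = 3.0000, f(x_3) = 60.256611, coefficient = 1

I ≈ (0.916667/2) × 101.533894 = 46.536368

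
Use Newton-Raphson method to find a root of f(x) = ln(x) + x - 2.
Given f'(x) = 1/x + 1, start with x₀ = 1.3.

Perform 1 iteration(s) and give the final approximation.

f(x) = ln(x) + x - 2
f'(x) = 1/x + 1
x₀ = 1.3

Newton-Raphson formula: x_{n+1} = x_n - f(x_n)/f'(x_n)

Iteration 1:
  f(1.300000) = -0.437636
  f'(1.300000) = 1.769231
  x_1 = 1.300000 - (-0.437636)/1.769231 = 1.547359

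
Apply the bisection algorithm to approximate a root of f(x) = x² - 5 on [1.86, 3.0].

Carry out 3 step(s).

f(x) = x² - 5
Initial interval: [1.86, 3.0]

Iteration 1:
  c_1 = (1.860000 + 3.000000)/2 = 2.430000
  f(c_1) = f(2.430000) = 0.904900
  f(a) × f(c) < 0, new interval: [1.860000, 2.430000]
Iteration 2:
  c_2 = (1.860000 + 2.430000)/2 = 2.145000
  f(c_2) = f(2.145000) = -0.398975
  f(a) × f(c) ≥ 0, new interval: [2.145000, 2.430000]
Iteration 3:
  c_3 = (2.145000 + 2.430000)/2 = 2.287500
  f(c_3) = f(2.287500) = 0.232656
  f(a) × f(c) < 0, new interval: [2.145000, 2.287500]

After 3 iteration(s), the approximation is c_3 = 2.287500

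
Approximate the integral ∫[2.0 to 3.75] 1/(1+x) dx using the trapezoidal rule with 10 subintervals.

f(x) = 1/(1+x)
a = 2.0, b = 3.75, n = 10
h = (b - a)/n = 0.175000

Trapezoidal rule: (h/2)[f(x₀) + 2f(x₁) + 2f(x₂) + ... + f(xₙ)]

x_0 = 2.0000, f(x_0) = 0.333333, coefficient = 1
x_1 = 2.1750, f(x_1) = 0.314961, coefficient = 2
x_2 = 2.3500, f(x_2) = 0.298507, coefficient = 2
x_3 = 2.5250, f(x_3) = 0.283688, coefficient = 2
x_4 = 2.7000, f(x_4) = 0.270270, coefficient = 2
x_5 = 2.8750, f(x_5) = 0.258065, coefficient = 2
x_6 = 3.0500, f(x_6) = 0.246914, coefficient = 2
x_7 = 3.2250, f(x_7) = 0.236686, coefficient = 2
x_8 = 3.4000, f(x_8) = 0.227273, coefficient = 2
x_9 = 3.5750, f(x_9) = 0.218579, coefficient = 2
x_10 = 3.7500, f(x_10) = 0.210526, coefficient = 1

I ≈ (0.175000/2) × 5.253745 = 0.459703
Exact value: 0.459532
Error: 0.000170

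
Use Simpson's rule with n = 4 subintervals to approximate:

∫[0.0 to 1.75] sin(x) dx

f(x) = sin(x)
a = 0.0, b = 1.75, n = 4
h = (b - a)/n = 0.437500

Simpson's rule: (h/3)[f(x₀) + 4f(x₁) + 2f(x₂) + ... + f(xₙ)]

x_0 = 0.0000, f(x_0) = 0.000000, coefficient = 1
x_1 = 0.4375, f(x_1) = 0.423676, coefficient = 4
x_2 = 0.8750, f(x_2) = 0.767544, coefficient = 2
x_3 = 1.3125, f(x_3) = 0.966827, coefficient = 4
x_4 = 1.7500, f(x_4) = 0.983986, coefficient = 1

I ≈ (0.437500/3) × 8.081084 = 1.178491
Exact value: 1.178246
Error: 0.000245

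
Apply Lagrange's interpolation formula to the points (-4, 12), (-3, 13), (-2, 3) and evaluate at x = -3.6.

Lagrange interpolation formula:
P(x) = Σ yᵢ × Lᵢ(x)
where Lᵢ(x) = Π_{j≠i} (x - xⱼ)/(xᵢ - xⱼ)

L_0(-3.6) = (-3.6 - (-3))/(-4 - (-3)) × (-3.6 - (-2))/(-4 - (-2)) = 0.480000
L_1(-3.6) = (-3.6 - (-4))/(-3 - (-4)) × (-3.6 - (-2))/(-3 - (-2)) = 0.640000
L_2(-3.6) = (-3.6 - (-4))/(-2 - (-4)) × (-3.6 - (-3))/(-2 - (-3)) = -0.120000

P(-3.6) = 12×L_0(-3.6) + 13×L_1(-3.6) + 3×L_2(-3.6)
P(-3.6) = 13.720000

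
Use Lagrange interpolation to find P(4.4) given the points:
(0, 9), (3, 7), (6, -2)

Lagrange interpolation formula:
P(x) = Σ yᵢ × Lᵢ(x)
where Lᵢ(x) = Π_{j≠i} (x - xⱼ)/(xᵢ - xⱼ)

L_0(4.4) = (4.4 - 3)/(0 - 3) × (4.4 - 6)/(0 - 6) = -0.124444
L_1(4.4) = (4.4 - 0)/(3 - 0) × (4.4 - 6)/(3 - 6) = 0.782222
L_2(4.4) = (4.4 - 0)/(6 - 0) × (4.4 - 3)/(6 - 3) = 0.342222

P(4.4) = 9×L_0(4.4) + 7×L_1(4.4) + (-2)×L_2(4.4)
P(4.4) = 3.671111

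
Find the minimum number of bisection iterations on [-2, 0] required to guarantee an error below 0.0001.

We need (b-a)/2^n ≤ 0.0001
(0 - (-2))/2^n ≤ 0.0001
2/2^n ≤ 0.0001
2^n ≥ 20000
n ≥ log₂(20000) = 14.29
n ≥ 15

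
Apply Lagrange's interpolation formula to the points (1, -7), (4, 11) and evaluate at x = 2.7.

Lagrange interpolation formula:
P(x) = Σ yᵢ × Lᵢ(x)
where Lᵢ(x) = Π_{j≠i} (x - xⱼ)/(xᵢ - xⱼ)

L_0(2.7) = (2.7 - 4)/(1 - 4) = 0.433333
L_1(2.7) = (2.7 - 1)/(4 - 1) = 0.566667

P(2.7) = (-7)×L_0(2.7) + 11×L_1(2.7)
P(2.7) = 3.200000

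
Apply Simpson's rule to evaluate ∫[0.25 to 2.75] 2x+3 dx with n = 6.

f(x) = 2x+3
a = 0.25, b = 2.75, n = 6
h = (b - a)/n = 0.416667

Simpson's rule: (h/3)[f(x₀) + 4f(x₁) + 2f(x₂) + ... + f(xₙ)]

x_0 = 0.2500, f(x_0) = 3.500000, coefficient = 1
x_1 = 0.6667, f(x_1) = 4.333333, coefficient = 4
x_2 = 1.0833, f(x_2) = 5.166667, coefficient = 2
x_3 = 1.5000, f(x_3) = 6.000000, coefficient = 4
x_4 = 1.9167, f(x_4) = 6.833333, coefficient = 2
x_5 = 2.3333, f(x_5) = 7.666667, coefficient = 4
x_6 = 2.7500, f(x_6) = 8.500000, coefficient = 1

I ≈ (0.416667/3) × 108.000000 = 15.000000
Exact value: 15.000000
Error: 0.000000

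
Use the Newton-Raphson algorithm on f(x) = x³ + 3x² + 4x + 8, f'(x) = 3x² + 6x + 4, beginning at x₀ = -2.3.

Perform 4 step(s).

f(x) = x³ + 3x² + 4x + 8
f'(x) = 3x² + 6x + 4
x₀ = -2.3

Newton-Raphson formula: x_{n+1} = x_n - f(x_n)/f'(x_n)

Iteration 1:
  f(-2.300000) = 2.503000
  f'(-2.300000) = 6.070000
  x_1 = -2.300000 - 2.503000/6.070000 = -2.712356
Iteration 2:
  f(-2.712356) = -0.733262
  f'(-2.712356) = 9.796488
  x_2 = -2.712356 - (-0.733262)/9.796488 = -2.637506
Iteration 3:
  f(-2.637506) = -0.028361
  f'(-2.637506) = 9.044282
  x_3 = -2.637506 - (-0.028361)/9.044282 = -2.634371
Iteration 4:
  f(-2.634371) = -0.000048
  f'(-2.634371) = 9.013502
  x_4 = -2.634371 - (-0.000048)/9.013502 = -2.634365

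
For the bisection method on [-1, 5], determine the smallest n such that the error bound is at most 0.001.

We need (b-a)/2^n ≤ 0.001
(5 - (-1))/2^n ≤ 0.001
6/2^n ≤ 0.001
2^n ≥ 6000
n ≥ log₂(6000) = 12.55
n ≥ 13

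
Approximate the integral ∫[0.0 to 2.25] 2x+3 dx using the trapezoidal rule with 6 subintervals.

f(x) = 2x+3
a = 0.0, b = 2.25, n = 6
h = (b - a)/n = 0.375000

Trapezoidal rule: (h/2)[f(x₀) + 2f(x₁) + 2f(x₂) + ... + f(xₙ)]

x_0 = 0.0000, f(x_0) = 3.000000, coefficient = 1
x_1 = 0.3750, f(x_1) = 3.750000, coefficient = 2
x_2 = 0.7500, f(x_2) = 4.500000, coefficient = 2
x_3 = 1.1250, f(x_3) = 5.250000, coefficient = 2
x_4 = 1.5000, f(x_4) = 6.000000, coefficient = 2
x_5 = 1.8750, f(x_5) = 6.750000, coefficient = 2
x_6 = 2.2500, f(x_6) = 7.500000, coefficient = 1

I ≈ (0.375000/2) × 63.000000 = 11.812500
Exact value: 11.812500
Error: 0.000000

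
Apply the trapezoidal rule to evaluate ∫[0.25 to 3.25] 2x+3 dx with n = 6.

f(x) = 2x+3
a = 0.25, b = 3.25, n = 6
h = (b - a)/n = 0.500000

Trapezoidal rule: (h/2)[f(x₀) + 2f(x₁) + 2f(x₂) + ... + f(xₙ)]

x_0 = 0.2500, f(x_0) = 3.500000, coefficient = 1
x_1 = 0.7500, f(x_1) = 4.500000, coefficient = 2
x_2 = 1.2500, f(x_2) = 5.500000, coefficient = 2
x_3 = 1.7500, f(x_3) = 6.500000, coefficient = 2
x_4 = 2.2500, f(x_4) = 7.500000, coefficient = 2
x_5 = 2.7500, f(x_5) = 8.500000, coefficient = 2
x_6 = 3.2500, f(x_6) = 9.500000, coefficient = 1

I ≈ (0.500000/2) × 78.000000 = 19.500000
Exact value: 19.500000
Error: 0.000000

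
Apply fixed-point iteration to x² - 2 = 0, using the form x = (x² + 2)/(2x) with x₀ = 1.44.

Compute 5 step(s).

Equation: x² - 2 = 0
Fixed-point form: x = (x² + 2)/(2x)
x₀ = 1.44

x_1 = g(1.440000) = 1.414444
x_2 = g(1.414444) = 1.414214
x_3 = g(1.414214) = 1.414214
x_4 = g(1.414214) = 1.414214
x_5 = g(1.414214) = 1.414214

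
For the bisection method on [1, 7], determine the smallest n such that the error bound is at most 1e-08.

We need (b-a)/2^n ≤ 1e-08
(7 - 1)/2^n ≤ 1e-08
6/2^n ≤ 1e-08
2^n ≥ 600000000
n ≥ log₂(600000000) = 29.16
n ≥ 30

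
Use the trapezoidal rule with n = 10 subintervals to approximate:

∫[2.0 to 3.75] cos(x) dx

f(x) = cos(x)
a = 2.0, b = 3.75, n = 10
h = (b - a)/n = 0.175000

Trapezoidal rule: (h/2)[f(x₀) + 2f(x₁) + 2f(x₂) + ... + f(xₙ)]

x_0 = 2.0000, f(x_0) = -0.416147, coefficient = 1
x_1 = 2.1750, f(x_1) = -0.568107, coefficient = 2
x_2 = 2.3500, f(x_2) = -0.702713, coefficient = 2
x_3 = 2.5250, f(x_3) = -0.815854, coefficient = 2
x_4 = 2.7000, f(x_4) = -0.904072, coefficient = 2
x_5 = 2.8750, f(x_5) = -0.964674, coefficient = 2
x_6 = 3.0500, f(x_6) = -0.995808, coefficient = 2
x_7 = 3.2250, f(x_7) = -0.996524, coefficient = 2
x_8 = 3.4000, f(x_8) = -0.966798, coefficient = 2
x_9 = 3.5750, f(x_9) = -0.907540, coefficient = 2
x_10 = 3.7500, f(x_10) = -0.820559, coefficient = 1

I ≈ (0.175000/2) × -16.880886 = -1.477078
Exact value: -1.480859
Error: 0.003781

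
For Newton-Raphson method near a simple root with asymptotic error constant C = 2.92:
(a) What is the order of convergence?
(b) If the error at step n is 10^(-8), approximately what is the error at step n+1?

(a) Newton-Raphson has quadratic (order 2) convergence near simple roots.
    This means |e_{n+1}| ≈ C|e_n|².

(b) With |e_n| = 10^(-8) and C = 2.92:
    |e_{n+1}| ≈ 2.92 × (10^(-8))² = 2.92 × 10^(-16)

(a) 2 (quadratic); (b) |e_{n+1}| ≈ 2.920e-16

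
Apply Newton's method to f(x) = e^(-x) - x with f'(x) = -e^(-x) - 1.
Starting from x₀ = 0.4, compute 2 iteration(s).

f(x) = e^(-x) - x
f'(x) = -e^(-x) - 1
x₀ = 0.4

Newton-Raphson formula: x_{n+1} = x_n - f(x_n)/f'(x_n)

Iteration 1:
  f(0.400000) = 0.270320
  f'(0.400000) = -1.670320
  x_1 = 0.400000 - 0.270320/(-1.670320) = 0.561837
Iteration 2:
  f(0.561837) = 0.008323
  f'(0.561837) = -1.570161
  x_2 = 0.561837 - 0.008323/(-1.570161) = 0.567138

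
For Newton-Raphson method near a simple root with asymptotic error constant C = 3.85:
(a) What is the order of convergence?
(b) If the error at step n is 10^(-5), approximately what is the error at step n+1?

(a) Newton-Raphson has quadratic (order 2) convergence near simple roots.
    This means |e_{n+1}| ≈ C|e_n|².

(b) With |e_n| = 10^(-5) and C = 3.85:
    |e_{n+1}| ≈ 3.85 × (10^(-5))² = 3.85 × 10^(-10)

(a) 2 (quadratic); (b) |e_{n+1}| ≈ 3.850e-10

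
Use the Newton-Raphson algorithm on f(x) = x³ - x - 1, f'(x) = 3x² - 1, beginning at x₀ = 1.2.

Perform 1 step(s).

f(x) = x³ - x - 1
f'(x) = 3x² - 1
x₀ = 1.2

Newton-Raphson formula: x_{n+1} = x_n - f(x_n)/f'(x_n)

Iteration 1:
  f(1.200000) = -0.472000
  f'(1.200000) = 3.320000
  x_1 = 1.200000 - (-0.472000)/3.320000 = 1.342169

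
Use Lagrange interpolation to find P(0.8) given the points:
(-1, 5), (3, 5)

Lagrange interpolation formula:
P(x) = Σ yᵢ × Lᵢ(x)
where Lᵢ(x) = Π_{j≠i} (x - xⱼ)/(xᵢ - xⱼ)

L_0(0.8) = (0.8 - 3)/(-1 - 3) = 0.550000
L_1(0.8) = (0.8 - (-1))/(3 - (-1)) = 0.450000

P(0.8) = 5×L_0(0.8) + 5×L_1(0.8)
P(0.8) = 5.000000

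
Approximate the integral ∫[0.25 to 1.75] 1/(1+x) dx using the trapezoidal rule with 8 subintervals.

f(x) = 1/(1+x)
a = 0.25, b = 1.75, n = 8
h = (b - a)/n = 0.187500

Trapezoidal rule: (h/2)[f(x₀) + 2f(x₁) + 2f(x₂) + ... + f(xₙ)]

x_0 = 0.2500, f(x_0) = 0.800000, coefficient = 1
x_1 = 0.4375, f(x_1) = 0.695652, coefficient = 2
x_2 = 0.6250, f(x_2) = 0.615385, coefficient = 2
x_3 = 0.8125, f(x_3) = 0.551724, coefficient = 2
x_4 = 1.0000, f(x_4) = 0.500000, coefficient = 2
x_5 = 1.1875, f(x_5) = 0.457143, coefficient = 2
x_6 = 1.3750, f(x_6) = 0.421053, coefficient = 2
x_7 = 1.5625, f(x_7) = 0.390244, coefficient = 2
x_8 = 1.7500, f(x_8) = 0.363636, coefficient = 1

I ≈ (0.187500/2) × 8.426037 = 0.789941
Exact value: 0.788457
Error: 0.001484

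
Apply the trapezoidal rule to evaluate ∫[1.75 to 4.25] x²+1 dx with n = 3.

f(x) = x²+1
a = 1.75, b = 4.25, n = 3
h = (b - a)/n = 0.833333

Trapezoidal rule: (h/2)[f(x₀) + 2f(x₁) + 2f(x₂) + ... + f(xₙ)]

x_0 = 1.7500, f(x_0) = 4.062500, coefficient = 1
x_1 = 2.5833, f(x_1) = 7.673611, coefficient = 2
x_2 = 3.4167, f(x_2) = 12.673611, coefficient = 2
x_3 = 4.2500, f(x_3) = 19.062500, coefficient = 1

I ≈ (0.833333/2) × 63.819444 = 26.591435
Exact value: 26.302083
Error: 0.289352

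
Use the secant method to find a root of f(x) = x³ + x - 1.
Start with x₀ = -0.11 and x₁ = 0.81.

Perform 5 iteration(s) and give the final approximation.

f(x) = x³ + x - 1
x₀ = -0.11, x₁ = 0.81

Secant formula: x_{n+1} = x_n - f(x_n)(x_n - x_{n-1})/(f(x_n) - f(x_{n-1}))

Iteration 1:
  f(-0.110000) = -1.111331
  f(0.810000) = 0.341441
  x_2 = 0.810000 - 0.341441×(0.810000 - (-0.110000))/(0.341441 - (-1.111331))
       = 0.593775
Iteration 2:
  f(0.810000) = 0.341441
  f(0.593775) = -0.196879
  x_3 = 0.593775 - (-0.196879)×(0.593775 - 0.810000)/(-0.196879 - 0.341441)
       = 0.672855
Iteration 3:
  f(0.593775) = -0.196879
  f(0.672855) = -0.022522
  x_4 = 0.672855 - (-0.022522)×(0.672855 - 0.593775)/(-0.022522 - (-0.196879))
       = 0.683069
Iteration 4:
  f(0.672855) = -0.022522
  f(0.683069) = 0.001778
  x_5 = 0.683069 - 0.001778×(0.683069 - 0.672855)/(0.001778 - (-0.022522))
       = 0.682322
Iteration 5:
  f(0.683069) = 0.001778
  f(0.682322) = -0.000014
  x_6 = 0.682322 - (-0.000014)×(0.682322 - 0.683069)/(-0.000014 - 0.001778)
       = 0.682328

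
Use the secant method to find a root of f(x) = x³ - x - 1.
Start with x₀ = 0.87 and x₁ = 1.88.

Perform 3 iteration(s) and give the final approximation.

f(x) = x³ - x - 1
x₀ = 0.87, x₁ = 1.88

Secant formula: x_{n+1} = x_n - f(x_n)(x_n - x_{n-1})/(f(x_n) - f(x_{n-1}))

Iteration 1:
  f(0.870000) = -1.211497
  f(1.880000) = 3.764672
  x_2 = 1.880000 - 3.764672×(1.880000 - 0.870000)/(3.764672 - (-1.211497))
       = 1.115894
Iteration 2:
  f(1.880000) = 3.764672
  f(1.115894) = -0.726360
  x_3 = 1.115894 - (-0.726360)×(1.115894 - 1.880000)/(-0.726360 - 3.764672)
       = 1.239478
Iteration 3:
  f(1.115894) = -0.726360
  f(1.239478) = -0.335263
  x_4 = 1.239478 - (-0.335263)×(1.239478 - 1.115894)/(-0.335263 - (-0.726360))
       = 1.345417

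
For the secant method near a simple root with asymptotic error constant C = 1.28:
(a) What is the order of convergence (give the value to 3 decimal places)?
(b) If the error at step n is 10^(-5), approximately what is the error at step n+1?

(a) Secant method has superlinear convergence with order φ = (1+√5)/2 ≈ 1.618.
    This means |e_{n+1}| ≈ C|e_n|^1.618.

(b) With |e_n| = 10^(-5) and C = 1.28:
    |e_{n+1}| ≈ 1.28 × (10^(-5))^1.618 = 1.28 × 10^(-8.09)

(a) ≈ 1.618 (golden ratio); (b) |e_{n+1}| ≈ 1.040e-08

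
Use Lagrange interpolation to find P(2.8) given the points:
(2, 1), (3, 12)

Lagrange interpolation formula:
P(x) = Σ yᵢ × Lᵢ(x)
where Lᵢ(x) = Π_{j≠i} (x - xⱼ)/(xᵢ - xⱼ)

L_0(2.8) = (2.8 - 3)/(2 - 3) = 0.200000
L_1(2.8) = (2.8 - 2)/(3 - 2) = 0.800000

P(2.8) = 1×L_0(2.8) + 12×L_1(2.8)
P(2.8) = 9.800000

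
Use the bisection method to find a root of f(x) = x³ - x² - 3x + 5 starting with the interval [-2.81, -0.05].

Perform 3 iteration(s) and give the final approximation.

f(x) = x³ - x² - 3x + 5
Initial interval: [-2.81, -0.05]

Iteration 1:
  c_1 = (-2.810000 + (-0.050000))/2 = -1.430000
  f(c_1) = f(-1.430000) = 4.320893
  f(a) × f(c) < 0, new interval: [-2.810000, -1.430000]
Iteration 2:
  c_2 = (-2.810000 + (-1.430000))/2 = -2.120000
  f(c_2) = f(-2.120000) = -2.662528
  f(a) × f(c) ≥ 0, new interval: [-2.120000, -1.430000]
Iteration 3:
  c_3 = (-2.120000 + (-1.430000))/2 = -1.775000
  f(c_3) = f(-1.775000) = 1.582016
  f(a) × f(c) < 0, new interval: [-2.120000, -1.775000]

After 3 iteration(s), the approximation is c_3 = -1.775000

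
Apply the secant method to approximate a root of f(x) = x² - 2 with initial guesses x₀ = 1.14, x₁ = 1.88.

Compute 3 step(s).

f(x) = x² - 2
x₀ = 1.14, x₁ = 1.88

Secant formula: x_{n+1} = x_n - f(x_n)(x_n - x_{n-1})/(f(x_n) - f(x_{n-1}))

Iteration 1:
  f(1.140000) = -0.700400
  f(1.880000) = 1.534400
  x_2 = 1.880000 - 1.534400×(1.880000 - 1.140000)/(1.534400 - (-0.700400))
       = 1.371921
Iteration 2:
  f(1.880000) = 1.534400
  f(1.371921) = -0.117834
  x_3 = 1.371921 - (-0.117834)×(1.371921 - 1.880000)/(-0.117834 - 1.534400)
       = 1.408156
Iteration 3:
  f(1.371921) = -0.117834
  f(1.408156) = -0.017097
  x_4 = 1.408156 - (-0.017097)×(1.408156 - 1.371921)/(-0.017097 - (-0.117834))
       = 1.414306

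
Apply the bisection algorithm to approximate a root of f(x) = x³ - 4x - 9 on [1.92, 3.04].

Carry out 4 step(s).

f(x) = x³ - 4x - 9
Initial interval: [1.92, 3.04]

Iteration 1:
  c_1 = (1.920000 + 3.040000)/2 = 2.480000
  f(c_1) = f(2.480000) = -3.667008
  f(a) × f(c) ≥ 0, new interval: [2.480000, 3.040000]
Iteration 2:
  c_2 = (2.480000 + 3.040000)/2 = 2.760000
  f(c_2) = f(2.760000) = 0.984576
  f(a) × f(c) < 0, new interval: [2.480000, 2.760000]
Iteration 3:
  c_3 = (2.480000 + 2.760000)/2 = 2.620000
  f(c_3) = f(2.620000) = -1.495272
  f(a) × f(c) ≥ 0, new interval: [2.620000, 2.760000]
Iteration 4:
  c_4 = (2.620000 + 2.760000)/2 = 2.690000
  f(c_4) = f(2.690000) = -0.294891
  f(a) × f(c) ≥ 0, new interval: [2.690000, 2.760000]

After 4 iteration(s), the approximation is c_4 = 2.690000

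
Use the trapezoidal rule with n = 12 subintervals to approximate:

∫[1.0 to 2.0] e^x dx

f(x) = e^x
a = 1.0, b = 2.0, n = 12
h = (b - a)/n = 0.083333

Trapezoidal rule: (h/2)[f(x₀) + 2f(x₁) + 2f(x₂) + ... + f(xₙ)]

x_0 = 1.0000, f(x_0) = 2.718282, coefficient = 1
x_1 = 1.0833, f(x_1) = 2.954512, coefficient = 2
x_2 = 1.1667, f(x_2) = 3.211271, coefficient = 2
x_3 = 1.2500, f(x_3) = 3.490343, coefficient = 2
x_4 = 1.3333, f(x_4) = 3.793668, coefficient = 2
x_5 = 1.4167, f(x_5) = 4.123353, coefficient = 2
x_6 = 1.5000, f(x_6) = 4.481689, coefficient = 2
x_7 = 1.5833, f(x_7) = 4.871166, coefficient = 2
x_8 = 1.6667, f(x_8) = 5.294490, coefficient = 2
x_9 = 1.7500, f(x_9) = 5.754603, coefficient = 2
x_10 = 1.8333, f(x_10) = 6.254701, coefficient = 2
x_11 = 1.9167, f(x_11) = 6.798260, coefficient = 2
x_12 = 2.0000, f(x_12) = 7.389056, coefficient = 1

I ≈ (0.083333/2) × 112.163447 = 4.673477
Exact value: 4.670774
Error: 0.002703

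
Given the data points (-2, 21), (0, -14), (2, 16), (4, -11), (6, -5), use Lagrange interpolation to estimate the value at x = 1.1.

Lagrange interpolation formula:
P(x) = Σ yᵢ × Lᵢ(x)
where Lᵢ(x) = Π_{j≠i} (x - xⱼ)/(xᵢ - xⱼ)

L_0(1.1) = (1.1 - 0)/(-2 - 0) × (1.1 - 2)/(-2 - 2) × (1.1 - 4)/(-2 - 4) × (1.1 - 6)/(-2 - 6) = -0.036635
L_1(1.1) = (1.1 - (-2))/(0 - (-2)) × (1.1 - 2)/(0 - 2) × (1.1 - 4)/(0 - 4) × (1.1 - 6)/(0 - 6) = 0.412978
L_2(1.1) = (1.1 - (-2))/(2 - (-2)) × (1.1 - 0)/(2 - 0) × (1.1 - 4)/(2 - 4) × (1.1 - 6)/(2 - 6) = 0.757127
L_3(1.1) = (1.1 - (-2))/(4 - (-2)) × (1.1 - 0)/(4 - 0) × (1.1 - 2)/(4 - 2) × (1.1 - 6)/(4 - 6) = -0.156647
L_4(1.1) = (1.1 - (-2))/(6 - (-2)) × (1.1 - 0)/(6 - 0) × (1.1 - 2)/(6 - 2) × (1.1 - 4)/(6 - 4) = 0.023177

P(1.1) = 21×L_0(1.1) + (-14)×L_1(1.1) + 16×L_2(1.1) + (-11)×L_3(1.1) + (-5)×L_4(1.1)
P(1.1) = 7.170222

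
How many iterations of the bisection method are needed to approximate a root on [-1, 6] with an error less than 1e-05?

We need (b-a)/2^n ≤ 1e-05
(6 - (-1))/2^n ≤ 1e-05
7/2^n ≤ 1e-05
2^n ≥ 700000
n ≥ log₂(700000) = 19.42
n ≥ 20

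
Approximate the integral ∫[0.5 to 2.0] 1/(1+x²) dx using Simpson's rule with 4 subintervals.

f(x) = 1/(1+x²)
a = 0.5, b = 2.0, n = 4
h = (b - a)/n = 0.375000

Simpson's rule: (h/3)[f(x₀) + 4f(x₁) + 2f(x₂) + ... + f(xₙ)]

x_0 = 0.5000, f(x_0) = 0.800000, coefficient = 1
x_1 = 0.8750, f(x_1) = 0.566372, coefficient = 4
x_2 = 1.2500, f(x_2) = 0.390244, coefficient = 2
x_3 = 1.6250, f(x_3) = 0.274678, coefficient = 4
x_4 = 2.0000, f(x_4) = 0.200000, coefficient = 1

I ≈ (0.375000/3) × 5.144687 = 0.643086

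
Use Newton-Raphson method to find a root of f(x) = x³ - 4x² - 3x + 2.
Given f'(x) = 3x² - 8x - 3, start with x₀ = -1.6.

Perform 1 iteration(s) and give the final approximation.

f(x) = x³ - 4x² - 3x + 2
f'(x) = 3x² - 8x - 3
x₀ = -1.6

Newton-Raphson formula: x_{n+1} = x_n - f(x_n)/f'(x_n)

Iteration 1:
  f(-1.600000) = -7.536000
  f'(-1.600000) = 17.480000
  x_1 = -1.600000 - (-7.536000)/17.480000 = -1.168879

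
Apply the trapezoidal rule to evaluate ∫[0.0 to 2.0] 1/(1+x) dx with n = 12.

f(x) = 1/(1+x)
a = 0.0, b = 2.0, n = 12
h = (b - a)/n = 0.166667

Trapezoidal rule: (h/2)[f(x₀) + 2f(x₁) + 2f(x₂) + ... + f(xₙ)]

x_0 = 0.0000, f(x_0) = 1.000000, coefficient = 1
x_1 = 0.1667, f(x_1) = 0.857143, coefficient = 2
x_2 = 0.3333, f(x_2) = 0.750000, coefficient = 2
x_3 = 0.5000, f(x_3) = 0.666667, coefficient = 2
x_4 = 0.6667, f(x_4) = 0.600000, coefficient = 2
x_5 = 0.8333, f(x_5) = 0.545455, coefficient = 2
x_6 = 1.0000, f(x_6) = 0.500000, coefficient = 2
x_7 = 1.1667, f(x_7) = 0.461538, coefficient = 2
x_8 = 1.3333, f(x_8) = 0.428571, coefficient = 2
x_9 = 1.5000, f(x_9) = 0.400000, coefficient = 2
x_10 = 1.6667, f(x_10) = 0.375000, coefficient = 2
x_11 = 1.8333, f(x_11) = 0.352941, coefficient = 2
x_12 = 2.0000, f(x_12) = 0.333333, coefficient = 1

I ≈ (0.166667/2) × 13.207964 = 1.100664
Exact value: 1.098612
Error: 0.002051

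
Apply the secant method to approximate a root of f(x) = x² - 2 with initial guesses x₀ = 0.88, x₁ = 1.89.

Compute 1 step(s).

f(x) = x² - 2
x₀ = 0.88, x₁ = 1.89

Secant formula: x_{n+1} = x_n - f(x_n)(x_n - x_{n-1})/(f(x_n) - f(x_{n-1}))

Iteration 1:
  f(0.880000) = -1.225600
  f(1.890000) = 1.572100
  x_2 = 1.890000 - 1.572100×(1.890000 - 0.880000)/(1.572100 - (-1.225600))
       = 1.322455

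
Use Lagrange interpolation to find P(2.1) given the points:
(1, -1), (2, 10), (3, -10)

Lagrange interpolation formula:
P(x) = Σ yᵢ × Lᵢ(x)
where Lᵢ(x) = Π_{j≠i} (x - xⱼ)/(xᵢ - xⱼ)

L_0(2.1) = (2.1 - 2)/(1 - 2) × (2.1 - 3)/(1 - 3) = -0.045000
L_1(2.1) = (2.1 - 1)/(2 - 1) × (2.1 - 3)/(2 - 3) = 0.990000
L_2(2.1) = (2.1 - 1)/(3 - 1) × (2.1 - 2)/(3 - 2) = 0.055000

P(2.1) = (-1)×L_0(2.1) + 10×L_1(2.1) + (-10)×L_2(2.1)
P(2.1) = 9.395000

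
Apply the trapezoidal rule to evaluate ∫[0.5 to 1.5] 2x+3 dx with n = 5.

f(x) = 2x+3
a = 0.5, b = 1.5, n = 5
h = (b - a)/n = 0.200000

Trapezoidal rule: (h/2)[f(x₀) + 2f(x₁) + 2f(x₂) + ... + f(xₙ)]

x_0 = 0.5000, f(x_0) = 4.000000, coefficient = 1
x_1 = 0.7000, f(x_1) = 4.400000, coefficient = 2
x_2 = 0.9000, f(x_2) = 4.800000, coefficient = 2
x_3 = 1.1000, f(x_3) = 5.200000, coefficient = 2
x_4 = 1.3000, f(x_4) = 5.600000, coefficient = 2
x_5 = 1.5000, f(x_5) = 6.000000, coefficient = 1

I ≈ (0.200000/2) × 50.000000 = 5.000000
Exact value: 5.000000
Error: 0.000000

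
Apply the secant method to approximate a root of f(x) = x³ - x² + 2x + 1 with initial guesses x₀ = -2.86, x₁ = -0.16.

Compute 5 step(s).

f(x) = x³ - x² + 2x + 1
x₀ = -2.86, x₁ = -0.16

Secant formula: x_{n+1} = x_n - f(x_n)(x_n - x_{n-1})/(f(x_n) - f(x_{n-1}))

Iteration 1:
  f(-2.860000) = -36.293256
  f(-0.160000) = 0.650304
  x_2 = -0.160000 - 0.650304×(-0.160000 - (-2.860000))/(0.650304 - (-36.293256))
       = -0.207527
Iteration 2:
  f(-0.160000) = 0.650304
  f(-0.207527) = 0.532941
  x_3 = -0.207527 - 0.532941×(-0.207527 - (-0.160000))/(0.532941 - 0.650304)
       = -0.423345
Iteration 3:
  f(-0.207527) = 0.532941
  f(-0.423345) = -0.101783
  x_4 = -0.423345 - (-0.101783)×(-0.423345 - (-0.207527))/(-0.101783 - 0.532941)
       = -0.388737
Iteration 4:
  f(-0.423345) = -0.101783
  f(-0.388737) = 0.012666
  x_5 = -0.388737 - 0.012666×(-0.388737 - (-0.423345))/(0.012666 - (-0.101783))
       = -0.392567
Iteration 5:
  f(-0.388737) = 0.012666
  f(-0.392567) = 0.000260
  x_6 = -0.392567 - 0.000260×(-0.392567 - (-0.388737))/(0.000260 - 0.012666)
       = -0.392647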